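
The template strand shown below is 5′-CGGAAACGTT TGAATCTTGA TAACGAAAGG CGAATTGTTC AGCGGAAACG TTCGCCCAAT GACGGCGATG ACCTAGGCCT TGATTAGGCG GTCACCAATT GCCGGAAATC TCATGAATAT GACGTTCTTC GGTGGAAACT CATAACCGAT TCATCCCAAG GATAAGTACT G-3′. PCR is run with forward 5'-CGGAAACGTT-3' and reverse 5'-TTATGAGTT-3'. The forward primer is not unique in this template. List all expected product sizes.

145 bp, 103 bp

The forward primer CGGAAACGTT matches the top strand at positions 1–10, 43–52.
The reverse primer's reverse complement is AACTCATAA, matching at positions 137–145.
Each forward site pairs with the reverse site to give a product ending at position 145: sizes 145, 103 bp.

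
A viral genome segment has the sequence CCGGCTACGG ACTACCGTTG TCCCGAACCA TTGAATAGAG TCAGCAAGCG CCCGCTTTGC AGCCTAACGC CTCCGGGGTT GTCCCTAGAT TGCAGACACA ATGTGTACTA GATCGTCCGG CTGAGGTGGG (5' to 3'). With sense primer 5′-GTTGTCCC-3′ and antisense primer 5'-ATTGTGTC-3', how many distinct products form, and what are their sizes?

The forward primer GTTGTCCC matches the top strand at positions 17–24, 78–85.
The reverse primer's reverse complement is GACACAAT, matching at positions 95–102.
Each forward site pairs with the reverse site to give a product ending at position 102: sizes 86, 25 bp.

Two products: 86 bp, 25 bp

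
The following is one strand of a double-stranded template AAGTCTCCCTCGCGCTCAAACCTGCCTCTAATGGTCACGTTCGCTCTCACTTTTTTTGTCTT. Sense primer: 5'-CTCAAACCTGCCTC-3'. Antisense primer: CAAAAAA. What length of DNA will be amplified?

Forward primer CTCAAACCTGCCTC is found on the top strand at positions 15–28.
Reverse complement of the reverse primer: TTTTTTG. This occurs on the top strand at positions 52–58.
Product length = (reverse-primer end) − (forward-primer start) + 1 = 58 − 15 + 1 = 44 bp.

44 bp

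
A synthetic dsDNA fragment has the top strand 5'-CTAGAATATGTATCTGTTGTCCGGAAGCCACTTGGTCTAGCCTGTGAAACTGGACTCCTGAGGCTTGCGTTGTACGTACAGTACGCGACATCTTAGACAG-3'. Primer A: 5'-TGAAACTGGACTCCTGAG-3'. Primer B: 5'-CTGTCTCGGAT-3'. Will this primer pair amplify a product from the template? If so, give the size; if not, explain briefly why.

Primer B (CTGTCTCGGAT) does not match the top strand, and its reverse complement ATCCGAGACAG does not match either.
With no annealing site for primer B, no amplification occurs.

No product — primer B has no binding site in the template.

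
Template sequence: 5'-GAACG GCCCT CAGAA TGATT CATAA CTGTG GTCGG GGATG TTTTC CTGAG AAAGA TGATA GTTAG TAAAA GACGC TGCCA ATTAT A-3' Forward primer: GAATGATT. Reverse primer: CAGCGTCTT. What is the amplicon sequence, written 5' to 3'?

5'-GAATGATTCATAACTGTGGTCGGGGATGTTTTCCTGAGAAAGATGATAGTTAGTAAAAGACGCTG-3'

The forward primer matches the template at positions 13–20.
Taking the reverse complement of CAGCGTCTT gives AAGACGCTG, found at positions 69–77 on the template; the primer anneals here to the top strand with its 3' end pointing upstream.
The product is the template from position 13 through 77 (65 bp).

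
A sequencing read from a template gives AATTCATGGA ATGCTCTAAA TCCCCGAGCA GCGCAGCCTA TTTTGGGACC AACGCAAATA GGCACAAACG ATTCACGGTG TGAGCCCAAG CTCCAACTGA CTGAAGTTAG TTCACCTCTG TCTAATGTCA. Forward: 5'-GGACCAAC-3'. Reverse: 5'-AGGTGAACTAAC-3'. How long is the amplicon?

Forward primer GGACCAAC is found on the top strand at positions 46–53.
Reverse complement of the reverse primer: GTTAGTTCACCT. This occurs on the top strand at positions 106–117.
Product length = (reverse-primer end) − (forward-primer start) + 1 = 117 − 46 + 1 = 72 bp.

72 bp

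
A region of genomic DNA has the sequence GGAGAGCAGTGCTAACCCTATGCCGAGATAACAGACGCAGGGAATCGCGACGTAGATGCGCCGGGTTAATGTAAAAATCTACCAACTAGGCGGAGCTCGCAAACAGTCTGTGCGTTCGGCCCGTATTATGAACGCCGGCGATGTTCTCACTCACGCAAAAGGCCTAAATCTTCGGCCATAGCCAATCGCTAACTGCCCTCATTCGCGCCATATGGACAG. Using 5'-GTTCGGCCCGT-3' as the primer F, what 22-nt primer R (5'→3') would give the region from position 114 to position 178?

The product's 3' end on the top strand is position 178.
The reverse primer anneals to the top strand over positions 157–178, i.e. to AAAAGGCCTAAATCTTCGGCCA.
Its sequence written 5'→3' is the reverse complement: TGGCCGAAGATTTAGGCCTTTT.

5'-TGGCCGAAGATTTAGGCCTTTT-3'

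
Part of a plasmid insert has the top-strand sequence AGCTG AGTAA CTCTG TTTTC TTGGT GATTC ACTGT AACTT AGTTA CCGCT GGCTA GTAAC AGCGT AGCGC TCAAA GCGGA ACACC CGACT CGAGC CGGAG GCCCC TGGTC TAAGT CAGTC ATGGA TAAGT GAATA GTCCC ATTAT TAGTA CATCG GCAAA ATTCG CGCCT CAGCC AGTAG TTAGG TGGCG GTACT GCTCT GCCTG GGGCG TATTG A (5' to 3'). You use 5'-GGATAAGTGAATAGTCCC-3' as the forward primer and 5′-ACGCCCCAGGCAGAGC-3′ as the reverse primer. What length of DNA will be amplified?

Forward primer GGATAAGTGAATAGTCCC is found on the top strand at positions 123–140.
The reverse primer's reverse complement is GCTCTGCCTGGGGCGT, which matches the template at positions 196–211.
Amplicon spans positions 123–211: 89 bp.

89 bp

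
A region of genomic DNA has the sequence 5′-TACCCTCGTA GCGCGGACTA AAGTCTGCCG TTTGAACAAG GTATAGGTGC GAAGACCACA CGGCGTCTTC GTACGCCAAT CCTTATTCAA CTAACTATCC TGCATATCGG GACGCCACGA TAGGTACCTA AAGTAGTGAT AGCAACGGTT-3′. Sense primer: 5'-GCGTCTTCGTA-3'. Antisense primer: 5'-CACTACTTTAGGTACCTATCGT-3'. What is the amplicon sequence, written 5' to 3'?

The forward primer matches the template at positions 63–73.
The reverse primer's reverse complement is ACGATAGGTACCTAAAGTAGTG, which matches the template at positions 117–138.
The product is the template from position 63 through 138 (76 bp).

5'-GCGTCTTCGTACGCCAATCCTTATTCAACTAACTATCCTGCATATCGGGACGCCACGATAGGTACCTAAAGTAGTG-3'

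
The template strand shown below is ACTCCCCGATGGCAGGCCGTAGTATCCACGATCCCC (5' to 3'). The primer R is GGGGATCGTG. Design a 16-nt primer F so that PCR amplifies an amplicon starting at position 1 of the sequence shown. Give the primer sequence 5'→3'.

5'-ACTCCCCGATGGCAGG-3'

The reverse primer's reverse complement CACGATCCCC matches the template at positions 27–36; the product starts at position 1.
The forward primer is identical to the top strand over positions 1–16: ACTCCCCGATGGCAGG.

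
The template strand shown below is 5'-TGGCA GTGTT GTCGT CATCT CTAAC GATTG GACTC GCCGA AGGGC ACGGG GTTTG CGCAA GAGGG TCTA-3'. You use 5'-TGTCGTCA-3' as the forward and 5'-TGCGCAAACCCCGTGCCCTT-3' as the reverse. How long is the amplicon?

50 bp

Forward primer TGTCGTCA is found on the top strand at positions 10–17.
Reverse complement of the reverse primer: AAGGGCACGGGGTTTGCGCA. This occurs on the top strand at positions 40–59.
Product length = (reverse-primer end) − (forward-primer start) + 1 = 59 − 10 + 1 = 50 bp.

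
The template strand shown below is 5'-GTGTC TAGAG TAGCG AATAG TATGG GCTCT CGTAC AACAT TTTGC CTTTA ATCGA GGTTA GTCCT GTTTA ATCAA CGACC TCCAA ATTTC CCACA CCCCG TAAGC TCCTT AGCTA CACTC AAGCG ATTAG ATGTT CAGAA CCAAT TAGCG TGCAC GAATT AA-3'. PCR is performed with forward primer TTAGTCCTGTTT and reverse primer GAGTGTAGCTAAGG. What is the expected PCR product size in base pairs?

63 bp

The forward primer matches the template at positions 58–69.
Taking the reverse complement of GAGTGTAGCTAAGG gives CCTTAGCTACACTC, found at positions 107–120 on the template; the primer anneals here to the top strand with its 3' end pointing upstream.
Product length = (reverse-primer end) − (forward-primer start) + 1 = 120 − 58 + 1 = 63 bp.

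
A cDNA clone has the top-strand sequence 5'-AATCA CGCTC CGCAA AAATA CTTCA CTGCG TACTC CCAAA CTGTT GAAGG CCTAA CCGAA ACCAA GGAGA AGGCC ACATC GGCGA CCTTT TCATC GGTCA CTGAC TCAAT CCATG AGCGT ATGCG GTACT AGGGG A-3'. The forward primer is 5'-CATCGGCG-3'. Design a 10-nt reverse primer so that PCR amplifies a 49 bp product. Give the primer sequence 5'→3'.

The forward primer binds at positions 77–84, so a 49 bp product ends at position 77 + 49 − 1 = 125.
The reverse primer anneals to the top strand over positions 116–125, i.e. to AGCGTATGCG.
Its sequence written 5'→3' is the reverse complement: CGCATACGCT.

5'-CGCATACGCT-3'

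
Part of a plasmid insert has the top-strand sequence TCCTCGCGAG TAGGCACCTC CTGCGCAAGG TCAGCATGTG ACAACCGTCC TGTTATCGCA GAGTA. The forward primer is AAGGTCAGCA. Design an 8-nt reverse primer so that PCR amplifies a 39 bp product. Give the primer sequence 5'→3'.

The forward primer binds at positions 27–36, so a 39 bp product ends at position 27 + 39 − 1 = 65.
The reverse primer anneals to the top strand over positions 58–65, i.e. to GCAGAGTA.
Its sequence written 5'→3' is the reverse complement: TACTCTGC.

5'-TACTCTGC-3'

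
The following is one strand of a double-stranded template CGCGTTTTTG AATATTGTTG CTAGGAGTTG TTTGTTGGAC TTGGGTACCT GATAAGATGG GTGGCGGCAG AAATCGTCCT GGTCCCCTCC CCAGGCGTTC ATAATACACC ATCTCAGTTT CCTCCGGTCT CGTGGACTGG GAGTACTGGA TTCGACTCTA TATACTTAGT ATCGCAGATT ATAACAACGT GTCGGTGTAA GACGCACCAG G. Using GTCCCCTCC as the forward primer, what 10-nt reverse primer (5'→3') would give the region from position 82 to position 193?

5'-GACACGTTGT-3'

The product's 3' end on the top strand is position 193.
The reverse primer anneals to the top strand over positions 184–193, i.e. to ACAACGTGTC.
Its sequence written 5'→3' is the reverse complement: GACACGTTGT.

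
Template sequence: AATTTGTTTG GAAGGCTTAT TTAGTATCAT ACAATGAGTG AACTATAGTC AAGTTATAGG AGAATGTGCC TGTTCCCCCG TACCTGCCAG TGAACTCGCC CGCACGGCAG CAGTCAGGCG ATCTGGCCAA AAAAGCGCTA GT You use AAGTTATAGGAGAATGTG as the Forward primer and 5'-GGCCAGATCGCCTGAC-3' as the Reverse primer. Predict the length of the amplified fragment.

78 bp

The forward primer matches the template at positions 51–68.
The reverse primer's reverse complement is GTCAGGCGATCTGGCC, which matches the template at positions 113–128.
The product runs from position 51 to position 128, so its length is 128 − 51 + 1 = 78 bp.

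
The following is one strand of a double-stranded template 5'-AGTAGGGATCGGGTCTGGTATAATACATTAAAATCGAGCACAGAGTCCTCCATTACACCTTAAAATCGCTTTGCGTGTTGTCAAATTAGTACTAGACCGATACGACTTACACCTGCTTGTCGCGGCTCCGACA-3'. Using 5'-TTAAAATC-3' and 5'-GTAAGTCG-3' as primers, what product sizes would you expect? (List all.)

The forward primer TTAAAATC matches the top strand at positions 28–35, 60–67.
The reverse primer's reverse complement is CGACTTAC, matching at positions 103–110.
Each forward site pairs with the reverse site to give a product ending at position 110: sizes 83, 51 bp.

83 bp, 51 bp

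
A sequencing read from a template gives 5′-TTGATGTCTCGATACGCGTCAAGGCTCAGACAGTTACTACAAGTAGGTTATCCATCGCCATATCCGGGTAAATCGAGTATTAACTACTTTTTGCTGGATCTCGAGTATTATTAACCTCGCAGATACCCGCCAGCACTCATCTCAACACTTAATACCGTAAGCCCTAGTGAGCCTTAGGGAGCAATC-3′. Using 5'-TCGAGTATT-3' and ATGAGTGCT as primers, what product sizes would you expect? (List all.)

The forward primer TCGAGTATT matches the top strand at positions 73–81, 101–109.
The reverse primer's reverse complement is AGCACTCAT, matching at positions 132–140.
Each forward site pairs with the reverse site to give a product ending at position 140: sizes 68, 40 bp.

68 bp, 40 bp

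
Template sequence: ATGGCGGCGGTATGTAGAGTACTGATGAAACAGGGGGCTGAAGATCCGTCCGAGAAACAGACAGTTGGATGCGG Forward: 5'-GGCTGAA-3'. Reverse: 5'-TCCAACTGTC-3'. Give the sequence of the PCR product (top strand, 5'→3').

Forward primer GGCTGAA is found on the top strand at positions 36–42.
Reverse complement of the reverse primer: GACAGTTGGA. This occurs on the top strand at positions 60–69.
The product is the template from position 36 through 69 (34 bp).

5'-GGCTGAAGATCCGTCCGAGAAACAGACAGTTGGA-3'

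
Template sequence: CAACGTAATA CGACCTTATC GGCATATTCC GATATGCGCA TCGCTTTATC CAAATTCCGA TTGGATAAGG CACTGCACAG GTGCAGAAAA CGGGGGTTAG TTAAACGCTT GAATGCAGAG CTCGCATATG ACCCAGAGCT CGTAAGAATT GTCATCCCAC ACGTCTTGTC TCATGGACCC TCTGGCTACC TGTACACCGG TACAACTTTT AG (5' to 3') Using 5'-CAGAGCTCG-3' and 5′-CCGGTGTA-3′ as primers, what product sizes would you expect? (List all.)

The forward primer CAGAGCTCG matches the top strand at positions 116–124, 134–142.
The reverse primer's reverse complement is TACACCGG, matching at positions 193–200.
Each forward site pairs with the reverse site to give a product ending at position 200: sizes 85, 67 bp.

85 bp, 67 bp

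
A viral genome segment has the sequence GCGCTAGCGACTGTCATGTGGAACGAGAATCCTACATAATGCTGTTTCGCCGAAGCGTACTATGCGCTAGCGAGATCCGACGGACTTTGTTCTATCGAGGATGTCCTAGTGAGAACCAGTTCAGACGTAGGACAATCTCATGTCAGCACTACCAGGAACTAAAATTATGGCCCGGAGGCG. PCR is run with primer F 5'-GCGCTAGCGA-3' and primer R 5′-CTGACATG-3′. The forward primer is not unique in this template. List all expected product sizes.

The forward primer GCGCTAGCGA matches the top strand at positions 1–10, 64–73.
The reverse primer's reverse complement is CATGTCAG, matching at positions 139–146.
Each forward site pairs with the reverse site to give a product ending at position 146: sizes 146, 83 bp.

146 bp, 83 bp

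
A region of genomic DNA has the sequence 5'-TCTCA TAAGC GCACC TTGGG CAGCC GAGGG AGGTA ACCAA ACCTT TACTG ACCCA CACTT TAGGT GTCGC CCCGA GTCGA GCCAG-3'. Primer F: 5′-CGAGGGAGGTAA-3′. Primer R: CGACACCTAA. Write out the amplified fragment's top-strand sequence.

Scanning the template, CGAGGGAGGTAA occurs at positions 25–36; this primer anneals to the bottom strand there with its 3' end pointing downstream.
The reverse primer's reverse complement is TTAGGTGTCG, which matches the template at positions 60–69.
The product is the template from position 25 through 69 (45 bp).

5'-CGAGGGAGGTAACCAAACCTTTACTGACCCACACTTTAGGTGTCG-3'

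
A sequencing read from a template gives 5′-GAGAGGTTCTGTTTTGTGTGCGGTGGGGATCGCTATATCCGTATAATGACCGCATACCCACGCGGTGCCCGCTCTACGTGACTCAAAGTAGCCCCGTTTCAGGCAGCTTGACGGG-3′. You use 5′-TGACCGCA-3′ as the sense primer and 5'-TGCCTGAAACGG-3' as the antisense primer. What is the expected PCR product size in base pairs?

Forward primer TGACCGCA is found on the top strand at positions 47–54.
The reverse primer's reverse complement is CCGTTTCAGGCA, which matches the template at positions 94–105.
Product length = (reverse-primer end) − (forward-primer start) + 1 = 105 − 47 + 1 = 59 bp.

59 bp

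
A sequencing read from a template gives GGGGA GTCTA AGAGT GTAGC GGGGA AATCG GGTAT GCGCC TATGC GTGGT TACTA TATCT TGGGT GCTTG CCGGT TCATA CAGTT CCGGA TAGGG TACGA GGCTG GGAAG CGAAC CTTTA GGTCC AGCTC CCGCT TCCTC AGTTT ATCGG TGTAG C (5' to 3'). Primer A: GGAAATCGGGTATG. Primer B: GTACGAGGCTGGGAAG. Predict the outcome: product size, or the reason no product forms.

Primer A (GGAAATCGGGTATG) matches the top strand at positions 23–36 (3' end points downstream).
Primer B (GTACGAGGCTGGGAAG) also matches the top strand directly, at positions 95–110 — its reverse complement CTTCCCAGCCTCGTAC is not present.
Both primers anneal to the bottom strand with 3' ends pointing the same way, so neither can prime synthesis back toward the other.

No product — both primers anneal to the same strand and extend in the same direction.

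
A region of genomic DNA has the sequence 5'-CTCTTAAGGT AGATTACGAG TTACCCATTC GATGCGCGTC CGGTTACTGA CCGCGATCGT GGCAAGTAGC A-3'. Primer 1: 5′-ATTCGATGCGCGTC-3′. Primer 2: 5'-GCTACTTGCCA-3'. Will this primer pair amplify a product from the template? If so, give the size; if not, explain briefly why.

Primer 1 (ATTCGATGCGCGTC) matches the top strand at positions 27–40; it acts as a forward primer.
Primer 2's reverse complement is TGGCAAGTAGC, matching the top strand at positions 60–70; it acts as a reverse primer.
The 3' ends face each other across positions 27–70, giving a 44 bp product.

Yes — a 44 bp product.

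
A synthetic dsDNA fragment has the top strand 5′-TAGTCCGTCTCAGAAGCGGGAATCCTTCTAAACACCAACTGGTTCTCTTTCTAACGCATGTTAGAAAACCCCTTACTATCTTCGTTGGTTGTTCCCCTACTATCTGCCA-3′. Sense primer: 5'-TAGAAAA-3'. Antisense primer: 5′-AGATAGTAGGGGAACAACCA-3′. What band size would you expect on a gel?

The forward primer matches the template at positions 62–68.
Reverse complement of the reverse primer: TGGTTGTTCCCCTACTATCT. This occurs on the top strand at positions 86–105.
The product runs from position 62 to position 105, so its length is 105 − 62 + 1 = 44 bp.

44 bp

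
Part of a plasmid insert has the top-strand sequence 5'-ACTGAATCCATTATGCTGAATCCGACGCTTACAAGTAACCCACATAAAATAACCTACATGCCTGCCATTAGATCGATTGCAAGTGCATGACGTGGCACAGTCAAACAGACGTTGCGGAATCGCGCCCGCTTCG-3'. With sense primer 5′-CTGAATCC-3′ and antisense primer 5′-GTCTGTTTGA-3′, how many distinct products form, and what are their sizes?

The forward primer CTGAATCC matches the top strand at positions 2–9, 16–23.
The reverse primer's reverse complement is TCAAACAGAC, matching at positions 101–110.
Each forward site pairs with the reverse site to give a product ending at position 110: sizes 109, 95 bp.

Two products: 109 bp, 95 bp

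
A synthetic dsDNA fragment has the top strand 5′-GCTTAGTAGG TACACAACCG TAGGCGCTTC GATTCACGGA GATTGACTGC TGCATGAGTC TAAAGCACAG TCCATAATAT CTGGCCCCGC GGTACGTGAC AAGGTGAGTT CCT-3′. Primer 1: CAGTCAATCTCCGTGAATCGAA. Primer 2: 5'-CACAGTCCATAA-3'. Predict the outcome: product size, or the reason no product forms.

No product — the primers' 3' ends point away from each other.

Primer 1 (CAGTCAATCTCCGTGAATCGAA) has reverse complement TTCGATTCACGGAGATTGACTG, which matches the top strand at positions 28–49; primer 1 anneals to the top strand there with its 3' end pointing upstream toward position 28.
Primer 2 (CACAGTCCATAA) matches the top strand directly at positions 66–77; it anneals to the bottom strand with its 3' end pointing downstream toward position 77.
The 3' ends diverge (primer 1 extends toward position 1, primer 2 toward position 113), so the primers never converge on a shared product.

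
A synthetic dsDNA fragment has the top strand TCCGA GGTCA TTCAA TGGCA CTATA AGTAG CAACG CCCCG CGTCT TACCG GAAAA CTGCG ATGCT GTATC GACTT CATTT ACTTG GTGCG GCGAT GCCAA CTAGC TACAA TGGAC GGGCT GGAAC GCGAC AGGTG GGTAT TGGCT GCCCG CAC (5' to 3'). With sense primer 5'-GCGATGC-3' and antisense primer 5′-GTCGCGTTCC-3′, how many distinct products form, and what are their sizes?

Two products: 73 bp, 40 bp

The forward primer GCGATGC matches the top strand at positions 58–64, 91–97.
The reverse primer's reverse complement is GGAACGCGAC, matching at positions 121–130.
Each forward site pairs with the reverse site to give a product ending at position 130: sizes 73, 40 bp.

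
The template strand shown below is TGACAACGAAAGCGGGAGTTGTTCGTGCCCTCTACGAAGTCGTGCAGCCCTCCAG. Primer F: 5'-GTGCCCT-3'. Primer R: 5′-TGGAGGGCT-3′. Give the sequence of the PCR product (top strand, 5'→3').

5'-GTGCCCTCTACGAAGTCGTGCAGCCCTCCA-3'

Scanning the template, GTGCCCT occurs at positions 25–31; this primer anneals to the bottom strand there with its 3' end pointing downstream.
Taking the reverse complement of TGGAGGGCT gives AGCCCTCCA, found at positions 46–54 on the template; the primer anneals here to the top strand with its 3' end pointing upstream.
The product is the template from position 25 through 54 (30 bp).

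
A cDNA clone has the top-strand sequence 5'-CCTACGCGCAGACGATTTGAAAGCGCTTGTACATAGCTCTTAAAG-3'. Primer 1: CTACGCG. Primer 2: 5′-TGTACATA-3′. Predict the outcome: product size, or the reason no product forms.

Primer 1 (CTACGCG) matches the top strand at positions 2–8 (3' end points downstream).
Primer 2 (TGTACATA) also matches the top strand directly, at positions 28–35 — its reverse complement TATGTACA is not present.
Both primers anneal to the bottom strand with 3' ends pointing the same way, so neither can prime synthesis back toward the other.

No product — both primers anneal to the same strand and extend in the same direction.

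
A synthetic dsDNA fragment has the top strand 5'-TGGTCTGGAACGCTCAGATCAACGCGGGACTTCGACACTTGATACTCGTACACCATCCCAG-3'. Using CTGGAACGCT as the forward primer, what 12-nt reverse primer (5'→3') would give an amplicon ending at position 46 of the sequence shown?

The forward primer binds at positions 5–14; the product's 3' end on the top strand is position 46.
The reverse primer anneals to the top strand over positions 35–46, i.e. to ACACTTGATACT.
Its sequence written 5'→3' is the reverse complement: AGTATCAAGTGT.

5'-AGTATCAAGTGT-3'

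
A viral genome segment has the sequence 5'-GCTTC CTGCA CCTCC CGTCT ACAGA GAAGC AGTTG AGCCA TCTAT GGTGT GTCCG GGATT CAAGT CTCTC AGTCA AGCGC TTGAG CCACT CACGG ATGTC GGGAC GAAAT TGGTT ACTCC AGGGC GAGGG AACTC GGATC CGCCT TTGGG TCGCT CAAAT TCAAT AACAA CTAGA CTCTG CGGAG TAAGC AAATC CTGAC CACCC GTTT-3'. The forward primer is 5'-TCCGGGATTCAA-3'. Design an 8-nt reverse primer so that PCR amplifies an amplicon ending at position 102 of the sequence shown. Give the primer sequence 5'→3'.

The forward primer binds at positions 52–63; the product's 3' end on the top strand is position 102.
The reverse primer anneals to the top strand over positions 95–102, i.e. to GATGTCGG.
Its sequence written 5'→3' is the reverse complement: CCGACATC.

5'-CCGACATC-3'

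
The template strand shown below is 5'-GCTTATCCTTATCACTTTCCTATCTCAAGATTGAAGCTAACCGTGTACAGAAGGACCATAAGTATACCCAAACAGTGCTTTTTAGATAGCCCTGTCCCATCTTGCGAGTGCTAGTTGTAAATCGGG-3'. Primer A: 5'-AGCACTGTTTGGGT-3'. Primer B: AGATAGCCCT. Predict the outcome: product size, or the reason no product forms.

Primer A (AGCACTGTTTGGGT) has reverse complement ACCCAAACAGTGCT, which matches the top strand at positions 66–79; primer A anneals to the top strand there with its 3' end pointing upstream toward position 66.
Primer B (AGATAGCCCT) matches the top strand directly at positions 84–93; it anneals to the bottom strand with its 3' end pointing downstream toward position 93.
The 3' ends diverge (primer A extends toward position 1, primer B toward position 126), so the primers never converge on a shared product.

No product — the primers' 3' ends point away from each other.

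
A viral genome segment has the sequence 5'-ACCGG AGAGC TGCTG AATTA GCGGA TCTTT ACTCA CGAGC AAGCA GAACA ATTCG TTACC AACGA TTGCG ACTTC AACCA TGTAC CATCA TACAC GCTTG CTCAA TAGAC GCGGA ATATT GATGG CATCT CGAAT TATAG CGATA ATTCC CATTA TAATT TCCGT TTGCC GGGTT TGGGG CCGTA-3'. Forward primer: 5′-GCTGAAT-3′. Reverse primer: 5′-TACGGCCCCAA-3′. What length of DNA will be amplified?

Scanning the template, GCTGAAT occurs at positions 12–18; this primer anneals to the bottom strand there with its 3' end pointing downstream.
The reverse primer's reverse complement is TTGGGGCCGTA, which matches the template at positions 175–185.
Amplicon spans positions 12–185: 174 bp.

174 bp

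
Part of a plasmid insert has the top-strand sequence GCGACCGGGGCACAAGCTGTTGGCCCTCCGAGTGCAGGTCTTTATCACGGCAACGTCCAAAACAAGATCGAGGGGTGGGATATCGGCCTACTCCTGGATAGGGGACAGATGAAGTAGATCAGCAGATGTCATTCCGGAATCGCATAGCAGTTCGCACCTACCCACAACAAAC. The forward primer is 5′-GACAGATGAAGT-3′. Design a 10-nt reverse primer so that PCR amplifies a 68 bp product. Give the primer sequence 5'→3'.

The forward primer binds at positions 104–115, so a 68 bp product ends at position 104 + 68 − 1 = 171.
The reverse primer anneals to the top strand over positions 162–171, i.e. to CCACAACAAA.
Its sequence written 5'→3' is the reverse complement: TTTGTTGTGG.

5'-TTTGTTGTGG-3'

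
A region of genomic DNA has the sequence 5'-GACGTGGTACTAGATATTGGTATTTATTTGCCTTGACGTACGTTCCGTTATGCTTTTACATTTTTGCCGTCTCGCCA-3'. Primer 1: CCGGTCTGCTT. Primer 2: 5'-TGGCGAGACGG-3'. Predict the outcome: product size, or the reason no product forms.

No product — primer 1 has no binding site in the template.

Primer 1 (CCGGTCTGCTT) does not match the top strand, and its reverse complement AAGCAGACCGG does not match either.
With no annealing site for primer 1, no amplification occurs.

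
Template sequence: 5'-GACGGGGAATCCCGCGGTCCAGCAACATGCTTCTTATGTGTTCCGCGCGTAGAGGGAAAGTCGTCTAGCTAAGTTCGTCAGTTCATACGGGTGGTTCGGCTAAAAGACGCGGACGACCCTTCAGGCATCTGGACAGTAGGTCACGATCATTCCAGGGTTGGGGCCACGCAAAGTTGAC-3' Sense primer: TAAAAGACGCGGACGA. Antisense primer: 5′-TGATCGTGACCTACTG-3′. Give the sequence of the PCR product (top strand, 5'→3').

Forward primer TAAAAGACGCGGACGA is found on the top strand at positions 101–116.
Taking the reverse complement of TGATCGTGACCTACTG gives CAGTAGGTCACGATCA, found at positions 134–149 on the template; the primer anneals here to the top strand with its 3' end pointing upstream.
The product is the template from position 101 through 149 (49 bp).

5'-TAAAAGACGCGGACGACCCTTCAGGCATCTGGACAGTAGGTCACGATCA-3'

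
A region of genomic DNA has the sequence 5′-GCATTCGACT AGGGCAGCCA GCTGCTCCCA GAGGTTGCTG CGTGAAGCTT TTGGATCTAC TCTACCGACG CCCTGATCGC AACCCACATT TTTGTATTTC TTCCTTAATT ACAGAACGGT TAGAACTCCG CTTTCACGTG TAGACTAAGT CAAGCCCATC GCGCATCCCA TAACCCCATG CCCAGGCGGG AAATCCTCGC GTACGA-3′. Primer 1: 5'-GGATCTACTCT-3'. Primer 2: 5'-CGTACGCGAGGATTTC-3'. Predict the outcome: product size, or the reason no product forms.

Primer 1 (GGATCTACTCT) matches the top strand at positions 53–63; it acts as a forward primer.
Primer 2's reverse complement is GAAATCCTCGCGTACG, matching the top strand at positions 190–205; it acts as a reverse primer.
The 3' ends face each other across positions 53–205, giving a 153 bp product.

Yes — a 153 bp product.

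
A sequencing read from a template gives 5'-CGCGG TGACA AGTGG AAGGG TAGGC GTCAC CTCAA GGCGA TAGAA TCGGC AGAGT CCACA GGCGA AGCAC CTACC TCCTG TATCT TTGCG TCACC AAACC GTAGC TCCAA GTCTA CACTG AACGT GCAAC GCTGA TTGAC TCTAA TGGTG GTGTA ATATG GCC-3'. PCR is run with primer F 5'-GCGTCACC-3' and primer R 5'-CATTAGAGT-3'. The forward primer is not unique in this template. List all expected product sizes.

The forward primer GCGTCACC matches the top strand at positions 24–31, 88–95.
The reverse primer's reverse complement is ACTCTAATG, matching at positions 139–147.
Each forward site pairs with the reverse site to give a product ending at position 147: sizes 124, 60 bp.

124 bp, 60 bp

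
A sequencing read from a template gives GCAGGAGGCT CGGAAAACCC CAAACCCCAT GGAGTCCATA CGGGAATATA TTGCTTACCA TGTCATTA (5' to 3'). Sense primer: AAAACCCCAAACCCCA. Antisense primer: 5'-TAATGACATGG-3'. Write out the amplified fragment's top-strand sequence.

Scanning the template, AAAACCCCAAACCCCA occurs at positions 14–29; this primer anneals to the bottom strand there with its 3' end pointing downstream.
The reverse primer's reverse complement is CCATGTCATTA, which matches the template at positions 58–68.
The product is the template from position 14 through 68 (55 bp).

5'-AAAACCCCAAACCCCATGGAGTCCATACGGGAATATATTGCTTACCATGTCATTA-3'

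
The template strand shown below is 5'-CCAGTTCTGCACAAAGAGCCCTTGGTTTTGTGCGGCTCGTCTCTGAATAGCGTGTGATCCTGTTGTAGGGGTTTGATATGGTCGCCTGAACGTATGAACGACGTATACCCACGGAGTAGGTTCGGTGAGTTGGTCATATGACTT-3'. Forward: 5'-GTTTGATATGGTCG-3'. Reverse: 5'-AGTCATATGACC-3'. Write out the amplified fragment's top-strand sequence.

5'-GTTTGATATGGTCGCCTGAACGTATGAACGACGTATACCCACGGAGTAGGTTCGGTGAGTTGGTCATATGACT-3'

The forward primer matches the template at positions 71–84.
Reverse complement of the reverse primer: GGTCATATGACT. This occurs on the top strand at positions 132–143.
The product is the template from position 71 through 143 (73 bp).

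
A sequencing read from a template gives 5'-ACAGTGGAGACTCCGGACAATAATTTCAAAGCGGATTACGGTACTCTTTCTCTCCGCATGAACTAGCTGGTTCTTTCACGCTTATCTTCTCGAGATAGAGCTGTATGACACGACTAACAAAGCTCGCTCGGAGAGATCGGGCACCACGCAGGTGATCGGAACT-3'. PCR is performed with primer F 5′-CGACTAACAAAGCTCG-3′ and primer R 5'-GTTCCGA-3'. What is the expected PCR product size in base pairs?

Forward primer CGACTAACAAAGCTCG is found on the top strand at positions 111–126.
Reverse complement of the reverse primer: TCGGAAC. This occurs on the top strand at positions 156–162.
Amplicon spans positions 111–162: 52 bp.

52 bp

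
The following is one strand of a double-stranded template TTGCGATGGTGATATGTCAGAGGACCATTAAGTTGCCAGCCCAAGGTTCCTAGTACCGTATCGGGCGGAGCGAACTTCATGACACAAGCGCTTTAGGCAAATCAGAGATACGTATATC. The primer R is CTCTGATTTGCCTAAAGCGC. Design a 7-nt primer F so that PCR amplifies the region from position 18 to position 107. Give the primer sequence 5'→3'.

The reverse primer's reverse complement GCGCTTTAGGCAAATCAGAG matches the template at positions 88–107; the product starts at position 18.
The forward primer is identical to the top strand over positions 18–24: CAGAGGA.

5'-CAGAGGA-3'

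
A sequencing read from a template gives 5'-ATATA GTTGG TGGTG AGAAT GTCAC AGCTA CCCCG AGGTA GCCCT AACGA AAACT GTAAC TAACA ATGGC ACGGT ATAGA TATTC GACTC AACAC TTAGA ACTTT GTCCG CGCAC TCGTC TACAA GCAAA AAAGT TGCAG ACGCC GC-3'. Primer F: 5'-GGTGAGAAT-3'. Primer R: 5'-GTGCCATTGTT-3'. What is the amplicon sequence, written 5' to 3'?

The forward primer matches the template at positions 12–20.
Taking the reverse complement of GTGCCATTGTT gives AACAATGGCAC, found at positions 62–72 on the template; the primer anneals here to the top strand with its 3' end pointing upstream.
The product is the template from position 12 through 72 (61 bp).

5'-GGTGAGAATGTCACAGCTACCCCGAGGTAGCCCTAACGAAAACTGTAACTAACAATGGCAC-3'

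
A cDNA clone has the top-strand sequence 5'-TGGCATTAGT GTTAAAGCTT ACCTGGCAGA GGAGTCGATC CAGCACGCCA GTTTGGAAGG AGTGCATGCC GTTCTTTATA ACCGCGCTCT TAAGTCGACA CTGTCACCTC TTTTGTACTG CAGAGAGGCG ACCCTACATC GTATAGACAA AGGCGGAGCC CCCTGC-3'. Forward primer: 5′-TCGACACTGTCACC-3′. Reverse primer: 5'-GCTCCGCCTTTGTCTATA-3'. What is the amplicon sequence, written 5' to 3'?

Forward primer TCGACACTGTCACC is found on the top strand at positions 95–108.
Taking the reverse complement of GCTCCGCCTTTGTCTATA gives TATAGACAAAGGCGGAGC, found at positions 142–159 on the template; the primer anneals here to the top strand with its 3' end pointing upstream.
The product is the template from position 95 through 159 (65 bp).

5'-TCGACACTGTCACCTCTTTTGTACTGCAGAGAGGCGACCCTACATCGTATAGACAAAGGCGGAGC-3'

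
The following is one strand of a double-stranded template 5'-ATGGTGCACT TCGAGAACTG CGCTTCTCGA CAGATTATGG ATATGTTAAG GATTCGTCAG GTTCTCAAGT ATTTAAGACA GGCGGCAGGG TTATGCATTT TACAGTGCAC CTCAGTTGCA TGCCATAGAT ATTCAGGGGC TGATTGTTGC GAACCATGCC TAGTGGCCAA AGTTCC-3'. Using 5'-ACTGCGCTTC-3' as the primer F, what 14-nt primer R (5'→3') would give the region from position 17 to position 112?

The product's 3' end on the top strand is position 112.
The reverse primer anneals to the top strand over positions 99–112, i.e. to TTTACAGTGCACCT.
Its sequence written 5'→3' is the reverse complement: AGGTGCACTGTAAA.

5'-AGGTGCACTGTAAA-3'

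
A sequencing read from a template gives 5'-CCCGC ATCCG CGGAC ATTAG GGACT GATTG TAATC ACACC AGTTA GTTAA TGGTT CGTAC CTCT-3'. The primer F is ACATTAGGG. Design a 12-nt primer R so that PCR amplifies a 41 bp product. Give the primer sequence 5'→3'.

5'-ACCATTAACTAA-3'

The forward primer binds at positions 14–22, so a 41 bp product ends at position 14 + 41 − 1 = 54.
The reverse primer anneals to the top strand over positions 43–54, i.e. to TTAGTTAATGGT.
Its sequence written 5'→3' is the reverse complement: ACCATTAACTAA.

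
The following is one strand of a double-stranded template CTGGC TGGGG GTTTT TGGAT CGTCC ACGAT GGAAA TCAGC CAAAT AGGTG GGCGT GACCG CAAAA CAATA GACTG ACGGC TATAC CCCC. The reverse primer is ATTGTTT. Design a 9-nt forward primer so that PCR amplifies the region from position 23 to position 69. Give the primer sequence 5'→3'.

5'-TCCACGATG-3'

The reverse primer's reverse complement AAACAAT matches the template at positions 63–69; the product starts at position 23.
The forward primer is identical to the top strand over positions 23–31: TCCACGATG.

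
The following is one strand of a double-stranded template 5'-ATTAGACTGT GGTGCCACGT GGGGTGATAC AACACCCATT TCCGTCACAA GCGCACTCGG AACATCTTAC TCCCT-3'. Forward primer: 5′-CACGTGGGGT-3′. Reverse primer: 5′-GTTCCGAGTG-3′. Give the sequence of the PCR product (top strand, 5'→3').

5'-CACGTGGGGTGATACAACACCCATTTCCGTCACAAGCGCACTCGGAAC-3'

Forward primer CACGTGGGGT is found on the top strand at positions 16–25.
Taking the reverse complement of GTTCCGAGTG gives CACTCGGAAC, found at positions 54–63 on the template; the primer anneals here to the top strand with its 3' end pointing upstream.
The product is the template from position 16 through 63 (48 bp).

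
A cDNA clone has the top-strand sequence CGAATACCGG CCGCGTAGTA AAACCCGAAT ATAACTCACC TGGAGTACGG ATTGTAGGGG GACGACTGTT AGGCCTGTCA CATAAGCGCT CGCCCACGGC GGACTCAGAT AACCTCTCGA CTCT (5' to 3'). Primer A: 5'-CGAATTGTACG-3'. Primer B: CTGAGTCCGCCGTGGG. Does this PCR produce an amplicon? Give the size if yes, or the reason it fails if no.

Primer A (CGAATTGTACG) does not match the top strand, and its reverse complement CGTACAATTCG does not match either.
With no annealing site for primer A, no amplification occurs.

No product — primer A has no binding site in the template.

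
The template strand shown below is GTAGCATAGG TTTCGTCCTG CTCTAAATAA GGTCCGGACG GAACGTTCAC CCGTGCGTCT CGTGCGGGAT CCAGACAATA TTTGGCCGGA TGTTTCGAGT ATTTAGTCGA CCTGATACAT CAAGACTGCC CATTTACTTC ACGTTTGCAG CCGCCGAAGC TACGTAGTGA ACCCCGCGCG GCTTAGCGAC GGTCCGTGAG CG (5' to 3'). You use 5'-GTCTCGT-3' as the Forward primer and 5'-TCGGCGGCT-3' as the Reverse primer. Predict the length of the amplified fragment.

101 bp

Scanning the template, GTCTCGT occurs at positions 57–63; this primer anneals to the bottom strand there with its 3' end pointing downstream.
The reverse primer's reverse complement is AGCCGCCGA, which matches the template at positions 149–157.
The product runs from position 57 to position 157, so its length is 157 − 57 + 1 = 101 bp.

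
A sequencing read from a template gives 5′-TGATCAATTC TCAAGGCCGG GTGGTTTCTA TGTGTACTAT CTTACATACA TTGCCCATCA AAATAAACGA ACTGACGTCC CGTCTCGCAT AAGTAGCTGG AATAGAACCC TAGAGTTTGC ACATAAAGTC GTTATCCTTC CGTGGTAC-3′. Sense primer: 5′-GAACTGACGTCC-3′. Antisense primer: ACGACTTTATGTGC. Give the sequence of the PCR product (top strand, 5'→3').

The forward primer matches the template at positions 69–80.
Taking the reverse complement of ACGACTTTATGTGC gives GCACATAAAGTCGT, found at positions 119–132 on the template; the primer anneals here to the top strand with its 3' end pointing upstream.
The product is the template from position 69 through 132 (64 bp).

5'-GAACTGACGTCCCGTCTCGCATAAGTAGCTGGAATAGAACCCTAGAGTTTGCACATAAAGTCGT-3'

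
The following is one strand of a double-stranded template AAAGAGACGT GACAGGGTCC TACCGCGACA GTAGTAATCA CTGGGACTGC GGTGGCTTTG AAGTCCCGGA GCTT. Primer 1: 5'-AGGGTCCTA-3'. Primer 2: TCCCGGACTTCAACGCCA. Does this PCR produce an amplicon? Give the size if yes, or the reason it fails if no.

Primer 2 (TCCCGGACTTCAACGCCA) does not match the top strand, and its reverse complement TGGCGTTGAAGTCCGGGA does not match either.
With no annealing site for primer 2, no amplification occurs.

No product — primer 2 has no binding site in the template.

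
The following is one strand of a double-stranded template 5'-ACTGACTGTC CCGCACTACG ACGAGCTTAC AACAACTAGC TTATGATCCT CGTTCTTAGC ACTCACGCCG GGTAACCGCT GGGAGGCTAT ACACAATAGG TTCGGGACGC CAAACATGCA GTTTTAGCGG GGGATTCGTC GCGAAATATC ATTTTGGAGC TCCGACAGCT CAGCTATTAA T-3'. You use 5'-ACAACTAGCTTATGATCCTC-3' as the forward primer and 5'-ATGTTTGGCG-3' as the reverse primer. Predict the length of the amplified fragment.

86 bp

Forward primer ACAACTAGCTTATGATCCTC is found on the top strand at positions 32–51.
Taking the reverse complement of ATGTTTGGCG gives CGCCAAACAT, found at positions 108–117 on the template; the primer anneals here to the top strand with its 3' end pointing upstream.
The product runs from position 32 to position 117, so its length is 117 − 32 + 1 = 86 bp.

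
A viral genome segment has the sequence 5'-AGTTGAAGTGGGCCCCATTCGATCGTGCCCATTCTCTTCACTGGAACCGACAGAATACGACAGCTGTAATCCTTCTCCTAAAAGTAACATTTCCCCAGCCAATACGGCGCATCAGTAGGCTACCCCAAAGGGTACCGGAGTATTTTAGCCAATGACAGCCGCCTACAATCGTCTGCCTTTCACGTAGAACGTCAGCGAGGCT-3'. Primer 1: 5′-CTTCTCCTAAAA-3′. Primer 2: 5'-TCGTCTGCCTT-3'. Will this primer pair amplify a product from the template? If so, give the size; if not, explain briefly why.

Primer 1 (CTTCTCCTAAAA) matches the top strand at positions 72–83 (3' end points downstream).
Primer 2 (TCGTCTGCCTT) also matches the top strand directly, at positions 169–179 — its reverse complement AAGGCAGACGA is not present.
Both primers anneal to the bottom strand with 3' ends pointing the same way, so neither can prime synthesis back toward the other.

No product — both primers anneal to the same strand and extend in the same direction.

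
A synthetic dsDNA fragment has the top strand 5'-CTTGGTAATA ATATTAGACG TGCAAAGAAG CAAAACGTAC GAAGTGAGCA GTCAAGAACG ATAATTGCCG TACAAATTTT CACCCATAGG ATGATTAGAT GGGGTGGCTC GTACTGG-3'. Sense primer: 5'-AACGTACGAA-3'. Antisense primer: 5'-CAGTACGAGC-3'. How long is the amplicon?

83 bp

The forward primer matches the template at positions 34–43.
Reverse complement of the reverse primer: GCTCGTACTG. This occurs on the top strand at positions 107–116.
The product runs from position 34 to position 116, so its length is 116 − 34 + 1 = 83 bp.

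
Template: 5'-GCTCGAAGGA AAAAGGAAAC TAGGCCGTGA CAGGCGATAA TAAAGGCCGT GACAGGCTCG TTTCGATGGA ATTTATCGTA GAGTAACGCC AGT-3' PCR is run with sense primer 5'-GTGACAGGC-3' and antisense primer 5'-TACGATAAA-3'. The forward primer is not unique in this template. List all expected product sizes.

54 bp, 32 bp

The forward primer GTGACAGGC matches the top strand at positions 27–35, 49–57.
The reverse primer's reverse complement is TTTATCGTA, matching at positions 72–80.
Each forward site pairs with the reverse site to give a product ending at position 80: sizes 54, 32 bp.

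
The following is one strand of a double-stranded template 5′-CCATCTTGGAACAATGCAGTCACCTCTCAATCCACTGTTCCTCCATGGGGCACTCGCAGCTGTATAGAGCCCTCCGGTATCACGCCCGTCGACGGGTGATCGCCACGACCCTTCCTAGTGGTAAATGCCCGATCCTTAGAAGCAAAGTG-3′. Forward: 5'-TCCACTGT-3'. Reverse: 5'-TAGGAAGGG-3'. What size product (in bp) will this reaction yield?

Scanning the template, TCCACTGT occurs at positions 31–38; this primer anneals to the bottom strand there with its 3' end pointing downstream.
The reverse primer's reverse complement is CCCTTCCTA, which matches the template at positions 109–117.
Amplicon spans positions 31–117: 87 bp.

87 bp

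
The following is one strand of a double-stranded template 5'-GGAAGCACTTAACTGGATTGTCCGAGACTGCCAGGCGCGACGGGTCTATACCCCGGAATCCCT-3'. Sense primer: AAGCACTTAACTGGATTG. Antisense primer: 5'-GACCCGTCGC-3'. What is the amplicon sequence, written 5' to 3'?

5'-AAGCACTTAACTGGATTGTCCGAGACTGCCAGGCGCGACGGGTC-3'

Forward primer AAGCACTTAACTGGATTG is found on the top strand at positions 3–20.
Taking the reverse complement of GACCCGTCGC gives GCGACGGGTC, found at positions 37–46 on the template; the primer anneals here to the top strand with its 3' end pointing upstream.
The product is the template from position 3 through 46 (44 bp).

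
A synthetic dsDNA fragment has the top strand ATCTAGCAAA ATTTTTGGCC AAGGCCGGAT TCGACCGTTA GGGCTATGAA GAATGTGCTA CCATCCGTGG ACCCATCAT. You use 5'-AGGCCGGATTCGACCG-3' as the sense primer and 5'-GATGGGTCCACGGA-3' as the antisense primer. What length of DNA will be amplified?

Scanning the template, AGGCCGGATTCGACCG occurs at positions 22–37; this primer anneals to the bottom strand there with its 3' end pointing downstream.
The reverse primer's reverse complement is TCCGTGGACCCATC, which matches the template at positions 64–77.
Amplicon spans positions 22–77: 56 bp.

56 bp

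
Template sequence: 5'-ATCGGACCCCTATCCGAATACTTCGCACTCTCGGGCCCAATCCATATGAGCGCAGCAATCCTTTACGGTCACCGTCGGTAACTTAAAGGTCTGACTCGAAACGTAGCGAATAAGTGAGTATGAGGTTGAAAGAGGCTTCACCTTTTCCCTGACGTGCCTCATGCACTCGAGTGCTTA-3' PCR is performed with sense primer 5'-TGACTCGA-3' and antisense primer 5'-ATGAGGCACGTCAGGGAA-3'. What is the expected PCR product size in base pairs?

Scanning the template, TGACTCGA occurs at positions 92–99; this primer anneals to the bottom strand there with its 3' end pointing downstream.
Reverse complement of the reverse primer: TTCCCTGACGTGCCTCAT. This occurs on the top strand at positions 145–162.
Product length = (reverse-primer end) − (forward-primer start) + 1 = 162 − 92 + 1 = 71 bp.

71 bp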